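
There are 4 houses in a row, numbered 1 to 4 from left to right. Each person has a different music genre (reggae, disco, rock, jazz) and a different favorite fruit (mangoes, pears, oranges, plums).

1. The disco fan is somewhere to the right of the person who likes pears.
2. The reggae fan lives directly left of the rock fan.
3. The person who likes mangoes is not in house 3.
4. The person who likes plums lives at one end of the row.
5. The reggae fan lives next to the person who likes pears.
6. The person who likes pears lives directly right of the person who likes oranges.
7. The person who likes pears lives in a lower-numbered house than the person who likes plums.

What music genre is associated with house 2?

reggae

The person who likes plums is in house 4 (clue 7).
The only favorite fruit still possible for house 3 is pears.
The disco fan is in house 4 (clue 1).
Clue 5 places the reggae fan in house 2.
From clue 6, the person who likes oranges must be in house 2.
So house 1 gets jazz for music genre.
That leaves rock as the music genre for house 3.
That leaves mangoes as the favorite fruit for house 1.
So: house 1 = jazz/mangoes, house 2 = reggae/oranges, house 3 = rock/pears, house 4 = disco/plums.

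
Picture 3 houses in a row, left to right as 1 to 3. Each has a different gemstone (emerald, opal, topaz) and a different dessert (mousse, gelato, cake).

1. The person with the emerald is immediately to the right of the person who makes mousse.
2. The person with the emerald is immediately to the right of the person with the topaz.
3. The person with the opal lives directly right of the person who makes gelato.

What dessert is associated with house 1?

mousse

The only gemstone still possible for house 1 is topaz.
House 3 dessert: only cake fits.
Clue 2: the person with the emerald is in house 2.
House 3's gemstone must be opal (nothing else left).
By clue 1, the person who makes mousse is in house 1.
Clue 3 places the person who makes gelato in house 2.
So: house 1 = topaz/mousse, house 2 = emerald/gelato, house 3 = opal/cake.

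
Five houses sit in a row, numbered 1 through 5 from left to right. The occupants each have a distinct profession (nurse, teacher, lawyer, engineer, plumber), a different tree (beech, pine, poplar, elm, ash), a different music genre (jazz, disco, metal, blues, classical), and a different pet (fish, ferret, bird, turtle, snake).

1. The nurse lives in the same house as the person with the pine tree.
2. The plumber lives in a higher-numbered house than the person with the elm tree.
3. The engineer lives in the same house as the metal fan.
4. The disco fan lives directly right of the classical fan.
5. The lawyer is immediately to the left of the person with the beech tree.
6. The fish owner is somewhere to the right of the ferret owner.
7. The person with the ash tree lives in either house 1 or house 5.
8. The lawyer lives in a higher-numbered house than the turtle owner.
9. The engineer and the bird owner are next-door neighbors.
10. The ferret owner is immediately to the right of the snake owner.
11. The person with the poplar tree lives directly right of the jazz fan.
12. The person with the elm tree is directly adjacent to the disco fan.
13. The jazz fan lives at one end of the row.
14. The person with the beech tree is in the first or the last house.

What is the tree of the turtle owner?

poplar

By clue 13, the jazz fan is in house 1.
Clue 14 places the person with the beech tree in house 5.
House 1's tree must be ash (nothing else left).
From clue 5, the lawyer must be in house 4.
From clue 11, the person with the poplar tree must be in house 2.
So house 1 gets teacher for profession.
The nurse is in house 3 (clue 1).
Clue 1: the person with the pine tree is in house 3.
By clue 2, the plumber is in house 5.
House 2's profession must be engineer (nothing else left).
That leaves elm as the tree for house 4.
The only pet still possible for house 5 is fish.
Clue 3 places the metal fan in house 2.
The only pet still possible for house 4 is ferret.
Clue 4: the disco fan is in house 5.
From clue 4, the classical fan must be in house 4.
Clue 10: the snake owner is in house 3.
So house 3 gets blues for music genre.
So house 2 gets turtle for pet.
House 1's pet must be bird (nothing else left).
So: house 1 = teacher/ash/jazz/bird, house 2 = engineer/poplar/metal/turtle, house 3 = nurse/pine/blues/snake, house 4 = lawyer/elm/classical/ferret, house 5 = plumber/beech/disco/fish.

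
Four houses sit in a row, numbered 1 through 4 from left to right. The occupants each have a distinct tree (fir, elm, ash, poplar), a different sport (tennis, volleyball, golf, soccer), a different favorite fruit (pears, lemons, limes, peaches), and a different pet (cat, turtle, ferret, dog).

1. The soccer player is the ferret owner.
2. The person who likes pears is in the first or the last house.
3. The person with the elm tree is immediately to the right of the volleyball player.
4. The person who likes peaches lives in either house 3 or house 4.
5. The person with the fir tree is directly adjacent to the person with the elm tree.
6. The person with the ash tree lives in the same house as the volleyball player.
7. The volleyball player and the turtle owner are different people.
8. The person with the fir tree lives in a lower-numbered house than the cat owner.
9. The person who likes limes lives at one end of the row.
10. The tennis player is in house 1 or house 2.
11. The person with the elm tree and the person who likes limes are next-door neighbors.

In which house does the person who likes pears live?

4

So house 4 gets poplar for tree.
That leaves lemons as the favorite fruit for house 2.
The only favorite fruit still possible for house 3 is peaches.
The person with the ash tree is narrowed to house 1 or 2; consider each.
Placing it in house 2 leads to a contradiction, so it's in house 1.
From clue 6, the volleyball player must be in house 1.
Clue 3: the person with the elm tree is in house 2.
Clue 5 places the person with the fir tree in house 3.
From clue 8, the cat owner must be in house 4.
By clue 11, the person who likes limes is in house 1.
House 2's sport must be tennis (nothing else left).
So house 4 gets pears for favorite fruit.
That leaves dog as the pet for house 1.
By clue 1, the soccer player is in house 3.
The ferret owner is in house 3 (clue 1).
House 4 sport: only golf fits.
The only pet still possible for house 2 is turtle.
So: house 1 = ash/volleyball/limes/dog, house 2 = elm/tennis/lemons/turtle, house 3 = fir/soccer/peaches/ferret, house 4 = poplar/golf/pears/cat.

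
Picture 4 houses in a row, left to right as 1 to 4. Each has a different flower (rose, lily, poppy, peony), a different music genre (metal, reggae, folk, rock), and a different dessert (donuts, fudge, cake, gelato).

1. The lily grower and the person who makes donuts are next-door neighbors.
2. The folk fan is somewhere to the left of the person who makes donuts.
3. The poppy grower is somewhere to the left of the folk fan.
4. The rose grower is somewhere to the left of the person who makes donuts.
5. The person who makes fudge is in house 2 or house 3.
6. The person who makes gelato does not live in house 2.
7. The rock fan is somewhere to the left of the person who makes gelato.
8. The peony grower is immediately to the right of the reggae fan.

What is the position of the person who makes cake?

So house 4 gets metal for music genre.
That leaves cake as the dessert for house 1.
So house 2 gets fudge for dessert.
The poppy grower is narrowed to house 1 or 2; consider each.
Placing it in house 2 leads to a contradiction, so it's in house 1.
The rose grower is narrowed to house 2 or 3; consider each.
Placing it in house 3 leads to a contradiction, so it's in house 2.
House 1's music genre must be rock (nothing else left).
The lily grower is narrowed to house 3 or 4; consider each.
Placing it in house 4 leads to a contradiction, so it's in house 3.
Clue 1 places the person who makes donuts in house 4.
House 4 flower: only peony fits.
So house 3 gets gelato for dessert.
Clue 8 places the reggae fan in house 3.
That leaves folk as the music genre for house 2.
So: house 1 = poppy/rock/cake, house 2 = rose/folk/fudge, house 3 = lily/reggae/gelato, house 4 = peony/metal/donuts.

1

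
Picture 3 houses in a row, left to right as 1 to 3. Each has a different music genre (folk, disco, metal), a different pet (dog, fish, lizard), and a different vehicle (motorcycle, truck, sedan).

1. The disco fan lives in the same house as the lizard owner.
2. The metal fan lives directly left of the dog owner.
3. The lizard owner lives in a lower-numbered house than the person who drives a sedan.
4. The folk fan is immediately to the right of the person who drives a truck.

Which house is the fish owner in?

That leaves folk as the music genre for house 3.
Clue 4: the person who drives a truck is in house 2.
The only vehicle still possible for house 1 is motorcycle.
That leaves sedan as the vehicle for house 3.
The disco fan is narrowed to house 1 or 2; consider each.
Placing it in house 2 leads to a contradiction, so it's in house 1.
From clue 1, the lizard owner must be in house 1.
So house 2 gets metal for music genre.
Clue 2 places the dog owner in house 3.
The only pet still possible for house 2 is fish.
So: house 1 = disco/lizard/motorcycle, house 2 = metal/fish/truck, house 3 = folk/dog/sedan.

2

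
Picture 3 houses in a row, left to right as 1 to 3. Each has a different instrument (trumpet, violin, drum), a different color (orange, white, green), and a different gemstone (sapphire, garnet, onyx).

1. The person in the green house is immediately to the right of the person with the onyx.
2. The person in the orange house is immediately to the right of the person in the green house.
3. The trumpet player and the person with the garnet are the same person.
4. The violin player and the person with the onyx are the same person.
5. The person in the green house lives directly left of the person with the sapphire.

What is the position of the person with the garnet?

By clue 2, the person in the orange house is in house 3.
By clue 2, the person in the green house is in house 2.
The person with the sapphire is in house 3 (clue 5).
So house 1 gets white for color.
The person with the onyx is in house 1 (clue 1).
Clue 4 places the violin player in house 1.
House 3's instrument must be drum (nothing else left).
So house 2 gets garnet for gemstone.
The only instrument still possible for house 2 is trumpet.
So: house 1 = violin/white/onyx, house 2 = trumpet/green/garnet, house 3 = drum/orange/sapphire.

2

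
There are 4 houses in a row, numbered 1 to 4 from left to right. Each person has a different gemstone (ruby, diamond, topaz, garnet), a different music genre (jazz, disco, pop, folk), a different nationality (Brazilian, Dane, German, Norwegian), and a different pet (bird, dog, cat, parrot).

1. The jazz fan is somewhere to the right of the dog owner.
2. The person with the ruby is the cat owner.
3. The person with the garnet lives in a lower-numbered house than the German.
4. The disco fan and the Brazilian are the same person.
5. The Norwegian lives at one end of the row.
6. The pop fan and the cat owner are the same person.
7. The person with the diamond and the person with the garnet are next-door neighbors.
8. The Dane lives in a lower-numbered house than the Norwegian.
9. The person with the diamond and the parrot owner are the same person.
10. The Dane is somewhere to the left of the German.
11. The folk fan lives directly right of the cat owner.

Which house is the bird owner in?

Clue 8: the Norwegian is in house 4.
House 4's gemstone must be topaz (nothing else left).
House 4's pet must be bird (nothing else left).
The person with the garnet is narrowed to house 1 or 2; consider each.
Placing it in house 2 leads to a contradiction, so it's in house 1.
Clue 7 places the person with the diamond in house 2.
Clue 9 places the parrot owner in house 2.
House 3 gemstone: only ruby fits.
By clue 2, the cat owner is in house 3.
The pop fan is in house 3 (clue 6).
Clue 11 places the folk fan in house 4.
House 1's music genre must be disco (nothing else left).
House 2's music genre must be jazz (nothing else left).
The only pet still possible for house 1 is dog.
Clue 4 places the Brazilian in house 1.
House 2's nationality must be Dane (nothing else left).
So house 3 gets German for nationality.
So: house 1 = garnet/disco/Brazilian/dog, house 2 = diamond/jazz/Dane/parrot, house 3 = ruby/pop/German/cat, house 4 = topaz/folk/Norwegian/bird.

4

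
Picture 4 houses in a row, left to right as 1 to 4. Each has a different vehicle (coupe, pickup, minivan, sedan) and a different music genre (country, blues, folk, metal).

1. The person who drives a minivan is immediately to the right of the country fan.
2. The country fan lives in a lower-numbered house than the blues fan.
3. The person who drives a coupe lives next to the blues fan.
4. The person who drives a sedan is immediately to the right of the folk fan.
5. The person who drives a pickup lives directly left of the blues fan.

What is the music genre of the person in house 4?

The person who drives a minivan is narrowed to house 2 or 3 or 4; consider each.
Placing it in house 3 and house 4 leads to a contradiction, so it's in house 2.
From clue 1, the country fan must be in house 1.
House 4 vehicle: only sedan fits.
Clue 4 places the folk fan in house 3.
The person who drives a coupe is narrowed to house 1 or 3; consider each.
Placing it in house 1 leads to a contradiction, so it's in house 3.
So house 1 gets pickup for vehicle.
Clue 5 places the blues fan in house 2.
House 4's music genre must be metal (nothing else left).
So: house 1 = pickup/country, house 2 = minivan/blues, house 3 = coupe/folk, house 4 = sedan/metal.

metal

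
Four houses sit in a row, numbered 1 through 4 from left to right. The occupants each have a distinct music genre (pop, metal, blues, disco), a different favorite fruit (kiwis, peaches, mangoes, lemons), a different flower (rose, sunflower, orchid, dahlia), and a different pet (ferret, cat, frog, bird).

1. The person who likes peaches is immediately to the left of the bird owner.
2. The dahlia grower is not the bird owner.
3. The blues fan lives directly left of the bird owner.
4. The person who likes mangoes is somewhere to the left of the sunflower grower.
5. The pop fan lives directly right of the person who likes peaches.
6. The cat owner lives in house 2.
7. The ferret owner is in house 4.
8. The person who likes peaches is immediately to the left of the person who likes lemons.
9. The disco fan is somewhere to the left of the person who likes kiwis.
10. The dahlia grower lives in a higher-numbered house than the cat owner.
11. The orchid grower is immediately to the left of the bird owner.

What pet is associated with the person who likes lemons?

bird

Clue 6 places the cat owner in house 2.
Clue 7 places the ferret owner in house 4.
The only pet still possible for house 1 is frog.
That leaves bird as the pet for house 3.
Clue 1 places the person who likes peaches in house 2.
From clue 2, the dahlia grower must be in house 4.
From clue 3, the blues fan must be in house 2.
Clue 5: the pop fan is in house 3.
Clue 8 places the person who likes lemons in house 3.
The orchid grower is in house 2 (clue 11).
The only music genre still possible for house 1 is disco.
House 4 music genre: only metal fits.
That leaves mangoes as the favorite fruit for house 1.
The only favorite fruit still possible for house 4 is kiwis.
So house 1 gets rose for flower.
The only flower still possible for house 3 is sunflower.
So: house 1 = disco/mangoes/rose/frog, house 2 = blues/peaches/orchid/cat, house 3 = pop/lemons/sunflower/bird, house 4 = metal/kiwis/dahlia/ferret.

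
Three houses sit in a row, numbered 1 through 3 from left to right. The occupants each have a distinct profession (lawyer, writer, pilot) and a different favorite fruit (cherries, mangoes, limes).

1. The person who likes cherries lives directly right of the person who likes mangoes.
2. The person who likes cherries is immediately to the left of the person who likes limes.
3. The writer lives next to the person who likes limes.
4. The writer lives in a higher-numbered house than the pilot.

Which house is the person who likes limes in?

3

The person who likes cherries is in house 2 (clue 2).
From clue 2, the person who likes limes must be in house 3.
The writer is in house 2 (clue 3).
The pilot is in house 1 (clue 4).
The only profession still possible for house 3 is lawyer.
House 1 favorite fruit: only mangoes fits.
So: house 1 = pilot/mangoes, house 2 = writer/cherries, house 3 = lawyer/limes.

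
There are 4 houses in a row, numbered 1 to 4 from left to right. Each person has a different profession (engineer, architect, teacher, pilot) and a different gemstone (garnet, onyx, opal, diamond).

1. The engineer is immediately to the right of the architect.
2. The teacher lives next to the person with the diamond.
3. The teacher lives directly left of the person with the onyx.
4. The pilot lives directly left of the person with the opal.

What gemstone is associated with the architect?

The only profession still possible for house 4 is engineer.
Clue 1: the architect is in house 3.
House 4 gemstone: only garnet fits.
That leaves diamond as the gemstone for house 1.
By clue 2, the teacher is in house 2.
By clue 3, the person with the onyx is in house 3.
House 1 profession: only pilot fits.
So house 2 gets opal for gemstone.
So: house 1 = pilot/diamond, house 2 = teacher/opal, house 3 = architect/onyx, house 4 = engineer/garnet.

onyx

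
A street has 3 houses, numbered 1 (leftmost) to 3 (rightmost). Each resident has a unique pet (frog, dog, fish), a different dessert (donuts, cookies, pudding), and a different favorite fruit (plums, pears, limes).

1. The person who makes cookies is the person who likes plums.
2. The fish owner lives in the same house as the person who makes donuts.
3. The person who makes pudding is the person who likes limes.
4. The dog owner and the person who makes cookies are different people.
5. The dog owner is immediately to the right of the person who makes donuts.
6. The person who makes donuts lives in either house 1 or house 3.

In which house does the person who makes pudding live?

From clue 6, the person who makes donuts must be in house 1.
By clue 2, the fish owner is in house 1.
The dog owner is in house 2 (clue 5).
That leaves frog as the pet for house 3.
So house 1 gets pears for favorite fruit.
Clue 4: the person who makes cookies is in house 3.
House 2 dessert: only pudding fits.
From clue 1, the person who likes plums must be in house 3.
By clue 3, the person who likes limes is in house 2.
So: house 1 = fish/donuts/pears, house 2 = dog/pudding/limes, house 3 = frog/cookies/plums.

2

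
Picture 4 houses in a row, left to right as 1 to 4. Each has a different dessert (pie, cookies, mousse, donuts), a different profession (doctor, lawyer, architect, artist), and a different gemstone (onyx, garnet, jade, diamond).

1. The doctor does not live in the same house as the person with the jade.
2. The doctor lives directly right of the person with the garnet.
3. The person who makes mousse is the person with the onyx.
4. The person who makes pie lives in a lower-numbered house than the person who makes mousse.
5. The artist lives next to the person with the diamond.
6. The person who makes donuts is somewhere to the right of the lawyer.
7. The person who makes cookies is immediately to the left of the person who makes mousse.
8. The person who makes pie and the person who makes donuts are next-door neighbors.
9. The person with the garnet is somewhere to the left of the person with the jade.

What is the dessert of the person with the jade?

cookies

The person who makes cookies is narrowed to house 1 or 2 or 3; consider each.
Placing it in house 1 and house 2 leads to a contradiction, so it's in house 3.
Clue 7 places the person who makes mousse in house 4.
The only dessert still possible for house 1 is pie.
House 2's dessert must be donuts (nothing else left).
By clue 3, the person with the onyx is in house 4.
By clue 6, the lawyer is in house 1.
The doctor is narrowed to house 2 or 3; consider each.
Placing it in house 3 leads to a contradiction, so it's in house 2.
By clue 1, the person with the jade is in house 3.
From clue 2, the person with the garnet must be in house 1.
House 2's gemstone must be diamond (nothing else left).
Clue 5 places the artist in house 3.
So house 4 gets architect for profession.
So: house 1 = pie/lawyer/garnet, house 2 = donuts/doctor/diamond, house 3 = cookies/artist/jade, house 4 = mousse/architect/onyx.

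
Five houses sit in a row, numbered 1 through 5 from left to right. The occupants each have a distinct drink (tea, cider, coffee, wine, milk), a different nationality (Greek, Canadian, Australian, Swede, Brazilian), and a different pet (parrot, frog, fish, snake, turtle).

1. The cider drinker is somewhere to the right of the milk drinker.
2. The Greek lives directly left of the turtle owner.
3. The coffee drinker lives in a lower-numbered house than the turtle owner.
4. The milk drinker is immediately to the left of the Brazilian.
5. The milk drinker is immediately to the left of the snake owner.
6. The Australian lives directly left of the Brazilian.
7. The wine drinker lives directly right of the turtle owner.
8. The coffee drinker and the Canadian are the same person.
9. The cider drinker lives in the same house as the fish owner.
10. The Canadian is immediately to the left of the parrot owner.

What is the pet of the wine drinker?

snake

So house 1 gets frog for pet.
The coffee drinker is narrowed to house 1 or 2 or 3; consider each.
Placing it in house 2 and house 3 leads to a contradiction, so it's in house 1.
From clue 8, the Canadian must be in house 1.
From clue 10, the parrot owner must be in house 2.
The wine drinker is narrowed to house 4 or 5; consider each.
Placing it in house 5 leads to a contradiction, so it's in house 4.
By clue 7, the turtle owner is in house 3.
The Greek is in house 2 (clue 2).
The milk drinker is in house 3 (clue 5).
From clue 5, the snake owner must be in house 4.
Clue 9 places the cider drinker in house 5.
From clue 9, the fish owner must be in house 5.
House 2's drink must be tea (nothing else left).
House 3's nationality must be Australian (nothing else left).
House 4's nationality must be Brazilian (nothing else left).
House 5's nationality must be Swede (nothing else left).
So: house 1 = coffee/Canadian/frog, house 2 = tea/Greek/parrot, house 3 = milk/Australian/turtle, house 4 = wine/Brazilian/snake, house 5 = cider/Swede/fish.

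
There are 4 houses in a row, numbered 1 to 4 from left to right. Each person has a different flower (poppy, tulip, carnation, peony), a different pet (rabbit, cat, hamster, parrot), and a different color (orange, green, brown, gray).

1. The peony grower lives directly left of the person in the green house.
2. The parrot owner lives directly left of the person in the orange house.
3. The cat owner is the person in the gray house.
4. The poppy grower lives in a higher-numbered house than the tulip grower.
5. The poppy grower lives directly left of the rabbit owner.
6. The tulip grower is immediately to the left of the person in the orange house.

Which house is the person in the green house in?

That leaves carnation as the flower for house 4.
The poppy grower is narrowed to house 2 or 3; consider each.
Placing it in house 2 leads to a contradiction, so it's in house 3.
Clue 5 places the rabbit owner in house 4.
House 4 color: only brown fits.
House 1 color: only gray fits.
Clue 3: the cat owner is in house 1.
So house 2 gets parrot for pet.
House 3's pet must be hamster (nothing else left).
From clue 2, the person in the orange house must be in house 3.
Clue 6: the tulip grower is in house 2.
So house 1 gets peony for flower.
That leaves green as the color for house 2.
So: house 1 = peony/cat/gray, house 2 = tulip/parrot/green, house 3 = poppy/hamster/orange, house 4 = carnation/rabbit/brown.

2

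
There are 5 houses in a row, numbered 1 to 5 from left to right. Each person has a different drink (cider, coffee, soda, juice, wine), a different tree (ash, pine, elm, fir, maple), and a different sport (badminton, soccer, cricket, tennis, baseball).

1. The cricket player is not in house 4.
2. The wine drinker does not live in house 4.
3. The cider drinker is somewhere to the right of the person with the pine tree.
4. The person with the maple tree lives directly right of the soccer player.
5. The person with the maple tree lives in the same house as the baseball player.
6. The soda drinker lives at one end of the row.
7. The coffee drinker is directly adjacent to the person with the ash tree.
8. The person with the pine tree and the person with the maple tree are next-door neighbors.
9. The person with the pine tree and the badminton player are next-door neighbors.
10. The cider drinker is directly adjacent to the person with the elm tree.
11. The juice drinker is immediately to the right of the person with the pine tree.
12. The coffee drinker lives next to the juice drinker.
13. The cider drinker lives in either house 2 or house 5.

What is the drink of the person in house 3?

juice

The cider drinker is narrowed to house 2 or 5; consider each.
Placing it in house 2 leads to a contradiction, so it's in house 5.
Clue 10: the person with the elm tree is in house 4.
House 1's drink must be soda (nothing else left).
The wine drinker is narrowed to house 2 or 3; consider each.
Placing it in house 3 leads to a contradiction, so it's in house 2.
The only tree still possible for house 1 is fir.
House 5 tree: only ash fits.
Clue 7: the coffee drinker is in house 4.
The juice drinker is in house 3 (clue 12).
Clue 11 places the person with the pine tree in house 2.
House 3 tree: only maple fits.
From clue 4, the soccer player must be in house 2.
Clue 5: the baseball player is in house 3.
The only sport still possible for house 4 is tennis.
House 5 sport: only cricket fits.
House 1 sport: only badminton fits.
So: house 1 = soda/fir/badminton, house 2 = wine/pine/soccer, house 3 = juice/maple/baseball, house 4 = coffee/elm/tennis, house 5 = cider/ash/cricket.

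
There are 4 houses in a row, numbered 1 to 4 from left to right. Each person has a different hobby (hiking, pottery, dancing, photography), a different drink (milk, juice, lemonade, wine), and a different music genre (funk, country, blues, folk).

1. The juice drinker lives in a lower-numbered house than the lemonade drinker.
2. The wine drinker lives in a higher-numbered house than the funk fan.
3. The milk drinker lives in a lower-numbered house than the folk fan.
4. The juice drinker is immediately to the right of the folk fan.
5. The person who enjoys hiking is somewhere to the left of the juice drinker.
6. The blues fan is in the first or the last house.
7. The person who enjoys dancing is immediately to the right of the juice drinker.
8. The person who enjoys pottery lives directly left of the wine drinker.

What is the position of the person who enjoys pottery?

By clue 4, the juice drinker is in house 3.
From clue 4, the folk fan must be in house 2.
Clue 7: the person who enjoys dancing is in house 4.
House 1's drink must be milk (nothing else left).
From clue 1, the lemonade drinker must be in house 4.
House 2 drink: only wine fits.
The funk fan is in house 1 (clue 2).
From clue 8, the person who enjoys pottery must be in house 1.
House 3's hobby must be photography (nothing else left).
So house 3 gets country for music genre.
House 4 music genre: only blues fits.
House 2 hobby: only hiking fits.
So: house 1 = pottery/milk/funk, house 2 = hiking/wine/folk, house 3 = photography/juice/country, house 4 = dancing/lemonade/blues.

1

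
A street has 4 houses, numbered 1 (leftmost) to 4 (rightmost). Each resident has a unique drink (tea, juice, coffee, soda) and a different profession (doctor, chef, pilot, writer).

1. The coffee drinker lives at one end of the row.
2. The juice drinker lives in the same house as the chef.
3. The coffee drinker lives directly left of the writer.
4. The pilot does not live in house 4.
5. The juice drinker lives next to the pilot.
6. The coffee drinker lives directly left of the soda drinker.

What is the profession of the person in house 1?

doctor

From clue 3, the coffee drinker must be in house 1.
By clue 3, the writer is in house 2.
The soda drinker is in house 2 (clue 6).
Clue 5 places the juice drinker in house 4.
The pilot is in house 3 (clue 5).
The only drink still possible for house 3 is tea.
House 1 profession: only doctor fits.
House 4 profession: only chef fits.
So: house 1 = coffee/doctor, house 2 = soda/writer, house 3 = tea/pilot, house 4 = juice/chef.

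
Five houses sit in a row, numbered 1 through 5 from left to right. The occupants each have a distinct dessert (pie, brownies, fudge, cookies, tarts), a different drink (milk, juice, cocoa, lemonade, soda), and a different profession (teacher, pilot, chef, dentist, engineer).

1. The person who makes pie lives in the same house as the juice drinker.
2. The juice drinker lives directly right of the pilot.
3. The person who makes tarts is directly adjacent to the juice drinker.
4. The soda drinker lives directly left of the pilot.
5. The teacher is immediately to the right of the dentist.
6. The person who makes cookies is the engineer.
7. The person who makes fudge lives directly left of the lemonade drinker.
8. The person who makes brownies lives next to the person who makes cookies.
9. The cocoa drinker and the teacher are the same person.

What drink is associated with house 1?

soda

The person who makes pie is narrowed to house 3 or 4 or 5; consider each.
Placing it in house 4 and house 5 leads to a contradiction, so it's in house 3.
By clue 1, the juice drinker is in house 3.
Clue 2: the pilot is in house 2.
From clue 4, the soda drinker must be in house 1.
The person who makes fudge is narrowed to house 1 or 4; consider each.
Placing it in house 4 leads to a contradiction, so it's in house 1.
The lemonade drinker is in house 2 (clue 7).
So house 2 gets tarts for dessert.
House 1's profession must be chef (nothing else left).
The only profession still possible for house 3 is dentist.
The teacher is in house 4 (clue 5).
Clue 9 places the cocoa drinker in house 4.
So house 5 gets milk for drink.
House 5 profession: only engineer fits.
From clue 6, the person who makes cookies must be in house 5.
Clue 8: the person who makes brownies is in house 4.
So: house 1 = fudge/soda/chef, house 2 = tarts/lemonade/pilot, house 3 = pie/juice/dentist, house 4 = brownies/cocoa/teacher, house 5 = cookies/milk/engineer.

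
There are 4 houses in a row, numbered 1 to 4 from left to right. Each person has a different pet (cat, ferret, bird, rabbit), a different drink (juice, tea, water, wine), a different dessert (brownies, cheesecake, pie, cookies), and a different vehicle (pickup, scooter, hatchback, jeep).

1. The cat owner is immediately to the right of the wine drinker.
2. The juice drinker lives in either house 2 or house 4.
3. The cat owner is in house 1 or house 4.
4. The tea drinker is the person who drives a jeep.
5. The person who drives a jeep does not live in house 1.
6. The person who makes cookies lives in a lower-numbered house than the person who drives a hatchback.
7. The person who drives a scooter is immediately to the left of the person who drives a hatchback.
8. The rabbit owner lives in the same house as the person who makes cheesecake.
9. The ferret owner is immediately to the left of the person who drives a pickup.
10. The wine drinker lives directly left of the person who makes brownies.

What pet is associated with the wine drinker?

Clue 3 places the cat owner in house 4.
So house 1 gets scooter for vehicle.
Clue 1 places the wine drinker in house 3.
The person who drives a hatchback is in house 2 (clue 7).
From clue 10, the person who makes brownies must be in house 4.
So house 1 gets water for drink.
Clue 4: the tea drinker is in house 4.
The person who drives a jeep is in house 4 (clue 4).
By clue 6, the person who makes cookies is in house 1.
So house 2 gets juice for drink.
That leaves pickup as the vehicle for house 3.
The ferret owner is in house 2 (clue 9).
The only pet still possible for house 1 is bird.
That leaves rabbit as the pet for house 3.
Clue 8: the person who makes cheesecake is in house 3.
House 2 dessert: only pie fits.
So: house 1 = bird/water/cookies/scooter, house 2 = ferret/juice/pie/hatchback, house 3 = rabbit/wine/cheesecake/pickup, house 4 = cat/tea/brownies/jeep.

rabbit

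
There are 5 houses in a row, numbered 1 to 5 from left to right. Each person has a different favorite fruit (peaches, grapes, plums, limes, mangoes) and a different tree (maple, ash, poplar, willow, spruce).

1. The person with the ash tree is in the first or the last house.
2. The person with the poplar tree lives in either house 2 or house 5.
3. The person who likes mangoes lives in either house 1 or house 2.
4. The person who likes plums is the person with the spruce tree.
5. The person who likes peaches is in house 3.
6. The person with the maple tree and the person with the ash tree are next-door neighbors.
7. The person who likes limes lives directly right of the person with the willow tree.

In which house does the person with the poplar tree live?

2

From clue 5, the person who likes peaches must be in house 3.
The only tree still possible for house 3 is willow.
Clue 7 places the person who likes limes in house 4.
House 4 tree: only maple fits.
The person with the ash tree is in house 5 (clue 6).
The only tree still possible for house 1 is spruce.
House 2's tree must be poplar (nothing else left).
Clue 4: the person who likes plums is in house 1.
House 2's favorite fruit must be mangoes (nothing else left).
The only favorite fruit still possible for house 5 is grapes.
So: house 1 = plums/spruce, house 2 = mangoes/poplar, house 3 = peaches/willow, house 4 = limes/maple, house 5 = grapes/ash.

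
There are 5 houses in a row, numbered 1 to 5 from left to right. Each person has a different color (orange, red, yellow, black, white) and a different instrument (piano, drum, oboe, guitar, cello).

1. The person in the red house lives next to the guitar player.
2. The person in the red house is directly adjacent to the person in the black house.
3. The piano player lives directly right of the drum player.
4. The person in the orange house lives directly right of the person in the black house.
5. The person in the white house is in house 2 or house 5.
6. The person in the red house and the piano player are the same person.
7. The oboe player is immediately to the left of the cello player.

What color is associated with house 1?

The person in the white house is narrowed to house 2 or 5; consider each.
Placing it in house 2 leads to a contradiction, so it's in house 5.
The person in the black house is narrowed to house 1 or 2 or 3; consider each.
Placing it in house 1 and house 2 leads to a contradiction, so it's in house 3.
The person in the orange house is in house 4 (clue 4).
House 1's color must be yellow (nothing else left).
House 2's color must be red (nothing else left).
The piano player is in house 2 (clue 6).
The only instrument still possible for house 5 is cello.
The drum player is in house 1 (clue 3).
By clue 7, the oboe player is in house 4.
That leaves guitar as the instrument for house 3.
So: house 1 = yellow/drum, house 2 = red/piano, house 3 = black/guitar, house 4 = orange/oboe, house 5 = white/cello.

yellow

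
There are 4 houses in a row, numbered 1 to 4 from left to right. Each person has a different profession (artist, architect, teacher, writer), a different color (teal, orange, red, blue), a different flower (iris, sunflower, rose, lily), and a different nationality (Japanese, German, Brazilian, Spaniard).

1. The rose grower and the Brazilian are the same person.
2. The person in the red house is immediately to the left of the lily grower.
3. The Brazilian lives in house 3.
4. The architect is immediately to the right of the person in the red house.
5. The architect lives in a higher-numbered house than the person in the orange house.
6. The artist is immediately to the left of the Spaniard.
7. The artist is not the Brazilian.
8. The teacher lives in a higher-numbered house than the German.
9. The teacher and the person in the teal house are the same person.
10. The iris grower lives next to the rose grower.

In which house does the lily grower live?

4

Clue 3: the Brazilian is in house 3.
Clue 1 places the rose grower in house 3.
Clue 6 places the artist in house 1.
From clue 6, the Spaniard must be in house 2.
The only flower still possible for house 1 is sunflower.
The only nationality still possible for house 4 is Japanese.
The only nationality still possible for house 1 is German.
The architect is narrowed to house 2 or 4; consider each.
Placing it in house 2 leads to a contradiction, so it's in house 4.
The person in the red house is in house 3 (clue 4).
From clue 2, the lily grower must be in house 4.
Clue 9 places the teacher in house 2.
Clue 9 places the person in the teal house in house 2.
The only profession still possible for house 3 is writer.
House 1's color must be orange (nothing else left).
House 4 color: only blue fits.
That leaves iris as the flower for house 2.
So: house 1 = artist/orange/sunflower/German, house 2 = teacher/teal/iris/Spaniard, house 3 = writer/red/rose/Brazilian, house 4 = architect/blue/lily/Japanese.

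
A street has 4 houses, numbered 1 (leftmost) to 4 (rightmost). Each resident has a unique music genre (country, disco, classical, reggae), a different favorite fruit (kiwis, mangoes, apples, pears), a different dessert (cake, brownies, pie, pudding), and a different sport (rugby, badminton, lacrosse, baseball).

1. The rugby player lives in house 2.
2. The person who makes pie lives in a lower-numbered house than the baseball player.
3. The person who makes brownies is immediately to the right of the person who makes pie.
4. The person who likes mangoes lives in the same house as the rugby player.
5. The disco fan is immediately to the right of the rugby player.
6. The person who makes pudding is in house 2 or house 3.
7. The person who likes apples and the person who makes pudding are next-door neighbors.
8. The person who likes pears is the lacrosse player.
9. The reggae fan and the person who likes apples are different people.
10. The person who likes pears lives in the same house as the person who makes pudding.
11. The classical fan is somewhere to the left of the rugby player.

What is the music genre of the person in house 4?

By clue 1, the rugby player is in house 2.
By clue 4, the person who likes mangoes is in house 2.
From clue 5, the disco fan must be in house 3.
By clue 11, the classical fan is in house 1.
So house 3 gets pears for favorite fruit.
By clue 8, the lacrosse player is in house 3.
By clue 10, the person who makes pudding is in house 3.
That leaves badminton as the sport for house 1.
So house 4 gets baseball for sport.
By clue 3, the person who makes brownies is in house 2.
By clue 3, the person who makes pie is in house 1.
Clue 7 places the person who likes apples in house 4.
The reggae fan is in house 2 (clue 9).
So house 4 gets country for music genre.
So house 1 gets kiwis for favorite fruit.
House 4 dessert: only cake fits.
So: house 1 = classical/kiwis/pie/badminton, house 2 = reggae/mangoes/brownies/rugby, house 3 = disco/pears/pudding/lacrosse, house 4 = country/apples/cake/baseball.

country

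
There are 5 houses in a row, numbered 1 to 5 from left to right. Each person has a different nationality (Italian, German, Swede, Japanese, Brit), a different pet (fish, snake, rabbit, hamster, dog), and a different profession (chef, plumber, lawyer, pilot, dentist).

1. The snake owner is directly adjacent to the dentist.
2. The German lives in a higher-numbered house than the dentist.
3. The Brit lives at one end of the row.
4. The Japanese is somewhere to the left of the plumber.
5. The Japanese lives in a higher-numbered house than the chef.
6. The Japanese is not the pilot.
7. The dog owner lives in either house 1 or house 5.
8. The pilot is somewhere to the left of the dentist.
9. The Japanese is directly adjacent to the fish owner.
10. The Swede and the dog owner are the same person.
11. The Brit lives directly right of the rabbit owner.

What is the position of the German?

Clue 11: the Brit is in house 5.
The rabbit owner is in house 4 (clue 11).
Clue 10: the dog owner is in house 1.
So house 1 gets Swede for nationality.
The German is narrowed to house 3 or 4; consider each.
Placing it in house 4 leads to a contradiction, so it's in house 3.
The dentist is in house 2 (clue 2).
By clue 8, the pilot is in house 1.
Clue 1: the snake owner is in house 3.
By clue 5, the Japanese is in house 4.
House 2 nationality: only Italian fits.
That leaves hamster as the pet for house 2.
That leaves fish as the pet for house 5.
That leaves chef as the profession for house 3.
From clue 4, the plumber must be in house 5.
House 4's profession must be lawyer (nothing else left).
So: house 1 = Swede/dog/pilot, house 2 = Italian/hamster/dentist, house 3 = German/snake/chef, house 4 = Japanese/rabbit/lawyer, house 5 = Brit/fish/plumber.

3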